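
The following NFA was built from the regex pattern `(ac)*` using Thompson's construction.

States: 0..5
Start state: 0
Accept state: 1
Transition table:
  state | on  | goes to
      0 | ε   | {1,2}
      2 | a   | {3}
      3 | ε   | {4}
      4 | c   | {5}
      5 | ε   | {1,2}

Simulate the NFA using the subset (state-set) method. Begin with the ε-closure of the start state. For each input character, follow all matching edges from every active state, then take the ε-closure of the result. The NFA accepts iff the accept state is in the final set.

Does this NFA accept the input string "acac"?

start: ε-closure({0}) = {0,1,2}
'a' @ 1: {3,4}
'c' @ 2: {1,2,5}  (accept∈set)
'a' @ 3: {3,4}
'c' @ 4: {1,2,5}  (accept∈set)
after full input: {1,2,5}  (accept=1 in)

Answer: ACCEPT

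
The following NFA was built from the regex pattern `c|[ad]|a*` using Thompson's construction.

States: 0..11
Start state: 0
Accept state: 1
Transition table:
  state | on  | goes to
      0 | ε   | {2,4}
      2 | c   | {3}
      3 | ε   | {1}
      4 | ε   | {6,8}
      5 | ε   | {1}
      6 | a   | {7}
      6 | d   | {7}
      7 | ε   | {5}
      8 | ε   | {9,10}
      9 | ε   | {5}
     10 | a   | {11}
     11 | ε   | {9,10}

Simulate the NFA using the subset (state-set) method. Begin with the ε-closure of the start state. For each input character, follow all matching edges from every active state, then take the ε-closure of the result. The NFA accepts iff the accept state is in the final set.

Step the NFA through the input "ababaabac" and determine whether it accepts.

S₀ = ε-closure({0}) = {0,1,2,4,5,6,8,9,10}
'a' @ 1: {1,5,7,9,10,11}  (accept∈set)
'b' @ 2: {}  — state set empty
rest 'abaabac' ignored (set empty)
after full input: {}  (accept=1 not in)

Answer: REJECT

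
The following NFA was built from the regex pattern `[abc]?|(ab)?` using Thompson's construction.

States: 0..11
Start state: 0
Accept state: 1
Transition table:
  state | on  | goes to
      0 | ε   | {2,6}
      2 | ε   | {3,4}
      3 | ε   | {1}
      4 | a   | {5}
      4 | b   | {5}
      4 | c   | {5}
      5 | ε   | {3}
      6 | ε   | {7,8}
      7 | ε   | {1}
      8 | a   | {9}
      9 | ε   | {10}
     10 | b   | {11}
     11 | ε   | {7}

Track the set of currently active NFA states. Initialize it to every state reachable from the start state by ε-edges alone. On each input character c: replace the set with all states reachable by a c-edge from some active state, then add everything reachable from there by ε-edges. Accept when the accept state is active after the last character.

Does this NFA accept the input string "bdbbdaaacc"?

S₀ = ε-closure({0}) = {0,1,2,3,4,6,7,8}
'b' @ 1: {1,3,5}  [accepting]
'd' @ 2: {}  — dead — no transitions
rest 'bbdaaacc' ignored (set empty)
end set {} — state 1 not in

Answer: REJECT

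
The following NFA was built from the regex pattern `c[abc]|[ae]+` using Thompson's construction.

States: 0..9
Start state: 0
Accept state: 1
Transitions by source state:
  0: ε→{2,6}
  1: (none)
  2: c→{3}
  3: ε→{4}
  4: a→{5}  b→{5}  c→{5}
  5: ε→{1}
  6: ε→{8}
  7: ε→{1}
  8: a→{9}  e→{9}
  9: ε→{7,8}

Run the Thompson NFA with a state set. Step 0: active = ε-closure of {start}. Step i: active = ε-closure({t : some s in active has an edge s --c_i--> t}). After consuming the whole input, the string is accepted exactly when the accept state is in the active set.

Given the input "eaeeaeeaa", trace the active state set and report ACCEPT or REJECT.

Answer: ACCEPT

Trace:
S₀ = ε-closure({0}) = {0,2,6,8}
'e' @ 1: {1,7,8,9}  ✓accept
'a' @ 2: {1,7,8,9}  ✓accept
'e' @ 3: {1,7,8,9}  ✓accept
'e' @ 4: {1,7,8,9}  ✓accept
'a' @ 5: {1,7,8,9}  ✓accept
'e' @ 6: {1,7,8,9}  ✓accept
'e' @ 7: {1,7,8,9}  ✓accept
'a' @ 8: {1,7,8,9}  ✓accept
'a' @ 9: {1,7,8,9}  ✓accept
after full input: {1,7,8,9}  (accept=1 in)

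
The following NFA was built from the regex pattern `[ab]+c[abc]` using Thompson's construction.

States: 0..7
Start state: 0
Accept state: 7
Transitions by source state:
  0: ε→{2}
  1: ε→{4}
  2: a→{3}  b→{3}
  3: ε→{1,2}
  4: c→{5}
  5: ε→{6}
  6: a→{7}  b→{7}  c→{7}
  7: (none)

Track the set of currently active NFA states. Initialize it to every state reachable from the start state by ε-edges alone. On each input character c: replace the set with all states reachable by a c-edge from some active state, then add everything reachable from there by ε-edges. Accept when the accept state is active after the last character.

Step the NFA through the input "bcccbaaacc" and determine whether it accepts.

S₀ = ε-closure({0}) = {0,2}
'b' @ 1: {1,2,3,4}
'c' @ 2: {5,6}
'c' @ 3: {7}  (accept∈set)
'c' @ 4: {}  — state set empty
rest 'baaacc' ignored (set empty)
after full input: {}  (accept=7 not in)

Answer: REJECT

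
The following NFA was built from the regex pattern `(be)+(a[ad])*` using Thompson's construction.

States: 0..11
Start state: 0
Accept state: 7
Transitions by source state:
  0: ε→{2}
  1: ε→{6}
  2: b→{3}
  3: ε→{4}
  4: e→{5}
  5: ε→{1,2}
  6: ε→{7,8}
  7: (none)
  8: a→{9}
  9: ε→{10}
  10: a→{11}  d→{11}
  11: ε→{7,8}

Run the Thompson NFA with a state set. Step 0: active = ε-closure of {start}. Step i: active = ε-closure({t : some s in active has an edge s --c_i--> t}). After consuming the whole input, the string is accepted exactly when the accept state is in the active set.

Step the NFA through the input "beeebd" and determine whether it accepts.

initial (ε-close {0}): {0,2}
'b' @ 1: {3,4}
'e' @ 2: {1,2,5,6,7,8}  [accepting]
'e' @ 3: {}  — state set empty
rest 'ebd' ignored (set empty)
after full input: {}  (accept=7 not in)

Answer: REJECT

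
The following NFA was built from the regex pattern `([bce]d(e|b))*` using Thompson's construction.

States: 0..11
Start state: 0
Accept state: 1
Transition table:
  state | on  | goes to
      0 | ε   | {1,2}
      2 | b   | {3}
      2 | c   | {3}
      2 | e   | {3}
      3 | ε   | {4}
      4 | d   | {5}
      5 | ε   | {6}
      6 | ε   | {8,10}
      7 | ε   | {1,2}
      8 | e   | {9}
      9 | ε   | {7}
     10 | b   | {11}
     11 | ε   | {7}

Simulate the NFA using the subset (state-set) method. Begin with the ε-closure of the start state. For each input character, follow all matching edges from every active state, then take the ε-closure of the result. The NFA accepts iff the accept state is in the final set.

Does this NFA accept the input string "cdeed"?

S₀ = ε-closure({0}) = {0,1,2}
'c' @ 1: {3,4}
'd' @ 2: {5,6,8,10}
'e' @ 3: {1,2,7,9}  [accepting]
'e' @ 4: {3,4}
'd' @ 5: {5,6,8,10}
after full input: {5,6,8,10}  (accept=1 not in)

Answer: REJECT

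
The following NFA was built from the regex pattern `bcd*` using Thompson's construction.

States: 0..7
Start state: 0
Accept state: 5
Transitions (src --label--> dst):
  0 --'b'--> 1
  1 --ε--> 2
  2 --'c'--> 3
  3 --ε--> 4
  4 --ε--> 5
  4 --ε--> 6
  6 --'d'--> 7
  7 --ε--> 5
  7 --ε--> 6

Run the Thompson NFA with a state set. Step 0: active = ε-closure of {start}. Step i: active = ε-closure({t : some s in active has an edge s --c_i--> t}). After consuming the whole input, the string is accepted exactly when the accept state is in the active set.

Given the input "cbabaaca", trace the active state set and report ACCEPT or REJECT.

Answer: REJECT

Derivation:
S₀ = ε-closure({0}) = {0}
'c' @ 1: {}  — dead — no transitions
rest 'babaaca' ignored (set empty)
end set {} — state 5 not in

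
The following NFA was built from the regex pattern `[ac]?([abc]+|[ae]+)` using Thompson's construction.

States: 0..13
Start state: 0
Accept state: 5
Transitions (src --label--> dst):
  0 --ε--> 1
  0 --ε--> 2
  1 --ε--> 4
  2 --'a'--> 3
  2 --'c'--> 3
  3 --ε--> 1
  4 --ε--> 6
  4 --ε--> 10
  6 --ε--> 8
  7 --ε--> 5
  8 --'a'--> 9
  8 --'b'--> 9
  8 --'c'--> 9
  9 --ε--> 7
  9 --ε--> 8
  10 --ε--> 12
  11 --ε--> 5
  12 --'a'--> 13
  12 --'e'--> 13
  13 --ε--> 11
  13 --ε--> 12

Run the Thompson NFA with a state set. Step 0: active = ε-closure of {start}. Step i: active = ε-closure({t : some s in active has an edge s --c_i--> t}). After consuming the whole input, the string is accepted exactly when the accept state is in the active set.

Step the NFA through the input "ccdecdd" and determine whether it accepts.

Answer: REJECT

Derivation:
initial (ε-close {0}): {0,1,2,4,6,8,10,12}
'c' @ 1: {1,3,4,5,6,7,8,9,10,12}  (accept∈set)
'c' @ 2: {5,7,8,9}  (accept∈set)
'd' @ 3: {}  — state set empty
rest 'ecdd' ignored (set empty)
after full input: {}  (accept=5 not in)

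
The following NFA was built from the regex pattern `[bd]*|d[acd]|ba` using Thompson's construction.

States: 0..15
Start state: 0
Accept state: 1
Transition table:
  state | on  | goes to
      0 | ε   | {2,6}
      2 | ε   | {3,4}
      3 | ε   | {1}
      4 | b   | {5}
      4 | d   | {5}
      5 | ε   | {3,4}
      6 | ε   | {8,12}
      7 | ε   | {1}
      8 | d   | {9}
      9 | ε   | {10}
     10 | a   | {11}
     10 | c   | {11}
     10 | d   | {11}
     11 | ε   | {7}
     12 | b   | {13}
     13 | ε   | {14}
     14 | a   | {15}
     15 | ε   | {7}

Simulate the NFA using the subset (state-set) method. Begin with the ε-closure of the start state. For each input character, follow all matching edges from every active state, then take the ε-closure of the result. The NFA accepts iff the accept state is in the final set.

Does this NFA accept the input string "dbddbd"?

Answer: ACCEPT

Derivation:
start: ε-closure({0}) = {0,1,2,3,4,6,8,12}
'd' @ 1: {1,3,4,5,9,10}  [accepting]
'b' @ 2: {1,3,4,5}  [accepting]
'd' @ 3: {1,3,4,5}  [accepting]
'd' @ 4: {1,3,4,5}  [accepting]
'b' @ 5: {1,3,4,5}  [accepting]
'd' @ 6: {1,3,4,5}  [accepting]
final: {1,3,4,5}; accept 1 in set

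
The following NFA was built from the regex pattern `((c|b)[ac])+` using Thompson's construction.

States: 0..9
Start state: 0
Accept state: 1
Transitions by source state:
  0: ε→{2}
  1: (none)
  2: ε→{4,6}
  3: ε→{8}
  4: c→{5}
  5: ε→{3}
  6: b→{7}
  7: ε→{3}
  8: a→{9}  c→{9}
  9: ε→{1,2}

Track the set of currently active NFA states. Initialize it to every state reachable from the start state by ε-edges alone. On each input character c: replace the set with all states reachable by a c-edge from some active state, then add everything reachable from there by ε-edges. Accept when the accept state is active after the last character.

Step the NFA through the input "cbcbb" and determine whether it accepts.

start: ε-closure({0}) = {0,2,4,6}
'c' @ 1: {3,5,8}
'b' @ 2: {}  — dead — no transitions
rest 'cbb' ignored (set empty)
after full input: {}  (accept=1 not in)

Answer: REJECT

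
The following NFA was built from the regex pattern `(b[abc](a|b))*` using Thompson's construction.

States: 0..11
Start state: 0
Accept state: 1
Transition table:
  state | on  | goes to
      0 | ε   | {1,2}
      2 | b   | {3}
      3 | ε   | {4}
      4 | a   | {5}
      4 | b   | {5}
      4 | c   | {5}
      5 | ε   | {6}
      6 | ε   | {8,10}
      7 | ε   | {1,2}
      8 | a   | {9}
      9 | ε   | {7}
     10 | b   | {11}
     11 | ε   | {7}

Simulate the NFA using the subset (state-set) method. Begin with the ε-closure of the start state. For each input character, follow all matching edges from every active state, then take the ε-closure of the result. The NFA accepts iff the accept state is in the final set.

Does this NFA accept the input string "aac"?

Answer: REJECT

Trace:
start: ε-closure({0}) = {0,1,2}
'a' @ 1: {}  — no active states
rest 'ac' ignored (set empty)
after full input: {}  (accept=1 not in)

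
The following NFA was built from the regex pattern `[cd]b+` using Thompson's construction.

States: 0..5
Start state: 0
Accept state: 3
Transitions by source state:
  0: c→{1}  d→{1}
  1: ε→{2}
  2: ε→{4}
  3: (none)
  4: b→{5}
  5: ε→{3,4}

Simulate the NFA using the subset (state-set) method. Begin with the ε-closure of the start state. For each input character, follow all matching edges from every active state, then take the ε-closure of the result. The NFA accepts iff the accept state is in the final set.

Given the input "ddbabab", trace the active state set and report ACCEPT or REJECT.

Answer: REJECT

Trace:
initial (ε-close {0}): {0}
'd' @ 1: {1,2,4}
'd' @ 2: {}  — dead — no transitions
rest 'babab' ignored (set empty)
end set {} — state 3 not in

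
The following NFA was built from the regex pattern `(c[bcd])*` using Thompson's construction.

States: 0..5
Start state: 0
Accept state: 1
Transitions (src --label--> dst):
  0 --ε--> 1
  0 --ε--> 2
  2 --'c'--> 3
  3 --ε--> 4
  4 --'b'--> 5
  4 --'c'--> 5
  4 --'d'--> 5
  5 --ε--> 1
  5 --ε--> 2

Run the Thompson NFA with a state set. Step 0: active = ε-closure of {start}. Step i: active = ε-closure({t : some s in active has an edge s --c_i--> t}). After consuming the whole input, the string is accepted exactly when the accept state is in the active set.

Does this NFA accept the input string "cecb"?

start: ε-closure({0}) = {0,1,2}
'c' @ 1: {3,4}
'e' @ 2: {}  — state set empty
rest 'cb' ignored (set empty)
final: {}; accept 1 not in set

Answer: REJECT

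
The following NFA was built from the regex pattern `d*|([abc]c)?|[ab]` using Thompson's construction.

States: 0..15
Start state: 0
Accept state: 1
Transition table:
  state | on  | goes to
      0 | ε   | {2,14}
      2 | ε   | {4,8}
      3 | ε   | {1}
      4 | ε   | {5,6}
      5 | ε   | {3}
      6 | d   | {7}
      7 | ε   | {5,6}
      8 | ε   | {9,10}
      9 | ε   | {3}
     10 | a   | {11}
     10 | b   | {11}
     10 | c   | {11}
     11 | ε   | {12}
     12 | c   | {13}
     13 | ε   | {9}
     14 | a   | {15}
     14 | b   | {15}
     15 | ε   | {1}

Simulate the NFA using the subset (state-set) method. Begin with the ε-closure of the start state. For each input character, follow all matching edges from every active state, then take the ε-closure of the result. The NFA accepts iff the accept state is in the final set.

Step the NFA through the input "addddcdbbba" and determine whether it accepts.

initial (ε-close {0}): {0,1,2,3,4,5,6,8,9,10,14}
'a' @ 1: {1,11,12,15}  ✓accept
'd' @ 2: {}  — state set empty
rest 'dddcdbbba' ignored (set empty)
after full input: {}  (accept=1 not in)

Answer: REJECT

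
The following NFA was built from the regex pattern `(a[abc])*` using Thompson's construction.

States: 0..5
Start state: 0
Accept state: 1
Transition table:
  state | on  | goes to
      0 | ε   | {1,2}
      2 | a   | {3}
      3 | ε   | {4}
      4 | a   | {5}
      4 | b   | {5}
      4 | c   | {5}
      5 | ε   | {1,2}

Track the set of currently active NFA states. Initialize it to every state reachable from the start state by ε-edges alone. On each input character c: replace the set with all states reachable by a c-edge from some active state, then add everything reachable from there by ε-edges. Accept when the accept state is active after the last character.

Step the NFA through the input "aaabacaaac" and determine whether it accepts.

Answer: ACCEPT

Derivation:
start: ε-closure({0}) = {0,1,2}
'a' @ 1: {3,4}
'a' @ 2: {1,2,5}  ✓accept
'a' @ 3: {3,4}
'b' @ 4: {1,2,5}  ✓accept
'a' @ 5: {3,4}
'c' @ 6: {1,2,5}  ✓accept
'a' @ 7: {3,4}
'a' @ 8: {1,2,5}  ✓accept
'a' @ 9: {3,4}
'c' @ 10: {1,2,5}  ✓accept
after full input: {1,2,5}  (accept=1 in)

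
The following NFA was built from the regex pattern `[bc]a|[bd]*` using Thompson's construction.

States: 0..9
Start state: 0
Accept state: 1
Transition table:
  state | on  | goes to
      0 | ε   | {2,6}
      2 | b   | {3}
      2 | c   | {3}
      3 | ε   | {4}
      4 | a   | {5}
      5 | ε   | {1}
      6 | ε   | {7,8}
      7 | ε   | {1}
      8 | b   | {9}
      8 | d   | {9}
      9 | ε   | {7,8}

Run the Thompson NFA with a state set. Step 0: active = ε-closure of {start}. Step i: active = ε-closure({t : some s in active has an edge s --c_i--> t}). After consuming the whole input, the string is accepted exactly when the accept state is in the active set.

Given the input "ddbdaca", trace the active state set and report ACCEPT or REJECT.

initial (ε-close {0}): {0,1,2,6,7,8}
'd' @ 1: {1,7,8,9}  [accepting]
'd' @ 2: {1,7,8,9}  [accepting]
'b' @ 3: {1,7,8,9}  [accepting]
'd' @ 4: {1,7,8,9}  [accepting]
'a' @ 5: {}  — dead — no transitions
rest 'ca' ignored (set empty)
end set {} — state 1 not in

Answer: REJECT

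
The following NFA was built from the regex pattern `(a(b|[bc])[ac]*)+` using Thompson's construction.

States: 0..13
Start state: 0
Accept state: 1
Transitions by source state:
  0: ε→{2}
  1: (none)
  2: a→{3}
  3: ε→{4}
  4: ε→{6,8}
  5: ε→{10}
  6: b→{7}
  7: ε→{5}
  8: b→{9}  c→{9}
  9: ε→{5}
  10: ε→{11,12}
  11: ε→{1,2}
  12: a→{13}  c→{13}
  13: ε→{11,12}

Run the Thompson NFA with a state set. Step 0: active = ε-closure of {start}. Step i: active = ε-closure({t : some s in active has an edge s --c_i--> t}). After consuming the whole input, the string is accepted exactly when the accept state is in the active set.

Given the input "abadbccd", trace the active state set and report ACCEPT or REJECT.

initial (ε-close {0}): {0,2}
'a' @ 1: {3,4,6,8}
'b' @ 2: {1,2,5,7,9,10,11,12}  (accept∈set)
'a' @ 3: {1,2,3,4,6,8,11,12,13}  (accept∈set)
'd' @ 4: {}  — no active states
rest 'bccd' ignored (set empty)
end set {} — state 1 not in

Answer: REJECT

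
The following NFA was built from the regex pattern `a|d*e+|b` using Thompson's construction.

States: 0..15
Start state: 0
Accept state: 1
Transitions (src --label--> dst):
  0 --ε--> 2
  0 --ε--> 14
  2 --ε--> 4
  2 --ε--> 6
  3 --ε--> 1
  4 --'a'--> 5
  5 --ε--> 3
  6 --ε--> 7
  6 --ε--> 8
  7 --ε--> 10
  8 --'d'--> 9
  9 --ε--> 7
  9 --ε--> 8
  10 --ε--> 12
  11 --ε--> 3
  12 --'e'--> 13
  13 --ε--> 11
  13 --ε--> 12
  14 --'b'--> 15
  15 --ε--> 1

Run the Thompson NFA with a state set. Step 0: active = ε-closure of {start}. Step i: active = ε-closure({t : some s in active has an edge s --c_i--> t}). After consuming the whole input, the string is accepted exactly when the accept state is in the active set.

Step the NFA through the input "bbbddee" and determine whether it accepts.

Answer: REJECT

Trace:
S₀ = ε-closure({0}) = {0,2,4,6,7,8,10,12,14}
'b' @ 1: {1,15}  [accepting]
'b' @ 2: {}  — dead — no transitions
rest 'bddee' ignored (set empty)
final: {}; accept 1 not in set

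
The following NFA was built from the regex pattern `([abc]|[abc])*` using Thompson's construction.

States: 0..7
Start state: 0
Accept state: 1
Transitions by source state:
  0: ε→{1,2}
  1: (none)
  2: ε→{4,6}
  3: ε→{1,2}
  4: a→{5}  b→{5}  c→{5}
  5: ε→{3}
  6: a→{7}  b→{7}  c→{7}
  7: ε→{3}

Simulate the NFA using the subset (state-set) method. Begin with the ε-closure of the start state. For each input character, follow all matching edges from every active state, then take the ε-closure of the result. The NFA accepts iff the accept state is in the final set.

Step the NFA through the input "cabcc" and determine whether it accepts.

initial (ε-close {0}): {0,1,2,4,6}
'c' @ 1: {1,2,3,4,5,6,7}  ✓accept
'a' @ 2: {1,2,3,4,5,6,7}  ✓accept
'b' @ 3: {1,2,3,4,5,6,7}  ✓accept
'c' @ 4: {1,2,3,4,5,6,7}  ✓accept
'c' @ 5: {1,2,3,4,5,6,7}  ✓accept
final: {1,2,3,4,5,6,7}; accept 1 in set

Answer: ACCEPT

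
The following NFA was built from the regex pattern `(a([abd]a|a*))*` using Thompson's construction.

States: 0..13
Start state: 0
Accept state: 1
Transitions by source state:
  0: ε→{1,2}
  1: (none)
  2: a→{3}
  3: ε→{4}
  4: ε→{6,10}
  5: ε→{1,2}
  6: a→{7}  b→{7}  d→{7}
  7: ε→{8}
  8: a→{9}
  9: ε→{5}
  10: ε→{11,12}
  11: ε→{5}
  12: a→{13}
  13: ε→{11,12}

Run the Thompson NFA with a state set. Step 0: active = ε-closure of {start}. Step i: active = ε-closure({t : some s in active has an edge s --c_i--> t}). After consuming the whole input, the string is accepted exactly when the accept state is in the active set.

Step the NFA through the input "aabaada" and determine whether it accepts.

Answer: ACCEPT

Trace:
S₀ = ε-closure({0}) = {0,1,2}
'a' @ 1: {1,2,3,4,5,6,10,11,12}  ✓accept
'a' @ 2: {1,2,3,4,5,6,7,8,10,11,12,13}  ✓accept
'b' @ 3: {7,8}
'a' @ 4: {1,2,5,9}  ✓accept
'a' @ 5: {1,2,3,4,5,6,10,11,12}  ✓accept
'd' @ 6: {7,8}
'a' @ 7: {1,2,5,9}  ✓accept
end set {1,2,5,9} — state 1 in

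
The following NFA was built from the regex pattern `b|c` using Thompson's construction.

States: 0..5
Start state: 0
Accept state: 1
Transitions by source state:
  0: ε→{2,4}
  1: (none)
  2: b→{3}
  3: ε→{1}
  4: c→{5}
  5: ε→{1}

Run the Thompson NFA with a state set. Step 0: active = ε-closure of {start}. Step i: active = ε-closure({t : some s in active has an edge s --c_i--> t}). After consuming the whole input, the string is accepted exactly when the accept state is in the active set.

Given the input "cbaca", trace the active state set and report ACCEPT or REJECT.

S₀ = ε-closure({0}) = {0,2,4}
'c' @ 1: {1,5}  ✓accept
'b' @ 2: {}  — dead — no transitions
rest 'aca' ignored (set empty)
final: {}; accept 1 not in set

Answer: REJECT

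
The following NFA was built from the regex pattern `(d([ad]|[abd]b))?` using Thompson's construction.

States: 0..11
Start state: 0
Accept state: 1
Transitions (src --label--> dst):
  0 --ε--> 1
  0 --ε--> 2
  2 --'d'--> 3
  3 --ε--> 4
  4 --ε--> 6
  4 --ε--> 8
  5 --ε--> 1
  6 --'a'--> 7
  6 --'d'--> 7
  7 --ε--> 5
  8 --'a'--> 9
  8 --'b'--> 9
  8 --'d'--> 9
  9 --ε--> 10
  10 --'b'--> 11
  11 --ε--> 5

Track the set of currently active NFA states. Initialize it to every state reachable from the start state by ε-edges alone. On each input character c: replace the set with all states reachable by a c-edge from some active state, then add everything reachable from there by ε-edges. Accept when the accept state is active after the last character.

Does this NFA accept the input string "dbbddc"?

S₀ = ε-closure({0}) = {0,1,2}
'd' @ 1: {3,4,6,8}
'b' @ 2: {9,10}
'b' @ 3: {1,5,11}  [accepting]
'd' @ 4: {}  — no active states
rest 'dc' ignored (set empty)
final: {}; accept 1 not in set

Answer: REJECT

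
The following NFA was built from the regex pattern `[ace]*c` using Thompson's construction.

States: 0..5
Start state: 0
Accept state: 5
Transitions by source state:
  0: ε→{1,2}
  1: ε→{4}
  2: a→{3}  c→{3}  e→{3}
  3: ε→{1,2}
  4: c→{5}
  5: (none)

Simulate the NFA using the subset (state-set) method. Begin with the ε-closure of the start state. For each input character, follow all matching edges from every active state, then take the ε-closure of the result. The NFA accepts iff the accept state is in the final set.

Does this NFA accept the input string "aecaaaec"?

Answer: ACCEPT

Steps:
initial (ε-close {0}): {0,1,2,4}
'a' @ 1: {1,2,3,4}
'e' @ 2: {1,2,3,4}
'c' @ 3: {1,2,3,4,5}  (accept∈set)
'a' @ 4: {1,2,3,4}
'a' @ 5: {1,2,3,4}
'a' @ 6: {1,2,3,4}
'e' @ 7: {1,2,3,4}
'c' @ 8: {1,2,3,4,5}  (accept∈set)
after full input: {1,2,3,4,5}  (accept=5 in)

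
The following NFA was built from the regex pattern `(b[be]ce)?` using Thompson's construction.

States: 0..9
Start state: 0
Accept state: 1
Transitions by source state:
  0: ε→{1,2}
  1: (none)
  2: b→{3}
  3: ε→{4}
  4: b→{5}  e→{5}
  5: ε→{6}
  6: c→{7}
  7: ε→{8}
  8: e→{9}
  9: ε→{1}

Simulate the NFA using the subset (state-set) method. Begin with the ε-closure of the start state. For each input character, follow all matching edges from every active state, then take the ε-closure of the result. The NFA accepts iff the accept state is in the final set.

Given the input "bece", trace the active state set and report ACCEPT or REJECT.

Answer: ACCEPT

Trace:
S₀ = ε-closure({0}) = {0,1,2}
'b' @ 1: {3,4}
'e' @ 2: {5,6}
'c' @ 3: {7,8}
'e' @ 4: {1,9}  [accepting]
end set {1,9} — state 1 in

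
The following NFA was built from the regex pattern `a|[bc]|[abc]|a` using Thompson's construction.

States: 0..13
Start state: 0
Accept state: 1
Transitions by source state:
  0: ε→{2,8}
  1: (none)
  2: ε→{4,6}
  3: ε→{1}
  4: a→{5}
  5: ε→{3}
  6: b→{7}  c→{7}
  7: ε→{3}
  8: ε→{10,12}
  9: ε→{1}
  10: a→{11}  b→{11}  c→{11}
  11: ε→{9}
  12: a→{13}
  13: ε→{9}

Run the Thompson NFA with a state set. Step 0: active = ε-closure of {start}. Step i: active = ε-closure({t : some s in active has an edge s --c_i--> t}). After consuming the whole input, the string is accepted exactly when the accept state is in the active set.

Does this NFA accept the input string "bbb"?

Answer: REJECT

Derivation:
start: ε-closure({0}) = {0,2,4,6,8,10,12}
'b' @ 1: {1,3,7,9,11}  (accept∈set)
'b' @ 2: {}  — no active states
rest 'b' ignored (set empty)
end set {} — state 1 not in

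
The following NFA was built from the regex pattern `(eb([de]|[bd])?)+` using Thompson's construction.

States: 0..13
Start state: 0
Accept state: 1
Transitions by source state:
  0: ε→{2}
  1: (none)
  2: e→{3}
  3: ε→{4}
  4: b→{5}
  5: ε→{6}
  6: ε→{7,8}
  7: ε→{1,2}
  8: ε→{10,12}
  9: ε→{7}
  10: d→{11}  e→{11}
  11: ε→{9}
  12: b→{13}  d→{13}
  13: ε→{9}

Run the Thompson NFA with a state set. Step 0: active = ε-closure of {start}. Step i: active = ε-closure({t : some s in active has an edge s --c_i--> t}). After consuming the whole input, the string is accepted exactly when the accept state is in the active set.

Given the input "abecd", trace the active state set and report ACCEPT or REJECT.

initial (ε-close {0}): {0,2}
'a' @ 1: {}  — dead — no transitions
rest 'becd' ignored (set empty)
after full input: {}  (accept=1 not in)

Answer: REJECT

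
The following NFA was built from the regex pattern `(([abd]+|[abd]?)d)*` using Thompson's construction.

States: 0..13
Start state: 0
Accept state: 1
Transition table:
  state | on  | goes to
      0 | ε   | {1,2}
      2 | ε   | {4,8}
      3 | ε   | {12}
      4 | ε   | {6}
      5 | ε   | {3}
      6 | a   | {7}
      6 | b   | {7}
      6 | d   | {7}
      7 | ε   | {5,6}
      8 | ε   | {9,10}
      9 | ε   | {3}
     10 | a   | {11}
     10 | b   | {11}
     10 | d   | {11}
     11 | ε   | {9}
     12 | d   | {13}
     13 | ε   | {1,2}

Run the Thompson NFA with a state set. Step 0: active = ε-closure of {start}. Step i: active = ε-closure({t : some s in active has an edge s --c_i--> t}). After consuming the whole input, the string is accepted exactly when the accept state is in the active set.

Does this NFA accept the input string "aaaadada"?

Answer: REJECT

Trace:
S₀ = ε-closure({0}) = {0,1,2,3,4,6,8,9,10,12}
'a' @ 1: {3,5,6,7,9,11,12}
'a' @ 2: {3,5,6,7,12}
'a' @ 3: {3,5,6,7,12}
'a' @ 4: {3,5,6,7,12}
'd' @ 5: {1,2,3,4,5,6,7,8,9,10,12,13}  [accepting]
'a' @ 6: {3,5,6,7,9,11,12}
'd' @ 7: {1,2,3,4,5,6,7,8,9,10,12,13}  [accepting]
'a' @ 8: {3,5,6,7,9,11,12}
final: {3,5,6,7,9,11,12}; accept 1 not in set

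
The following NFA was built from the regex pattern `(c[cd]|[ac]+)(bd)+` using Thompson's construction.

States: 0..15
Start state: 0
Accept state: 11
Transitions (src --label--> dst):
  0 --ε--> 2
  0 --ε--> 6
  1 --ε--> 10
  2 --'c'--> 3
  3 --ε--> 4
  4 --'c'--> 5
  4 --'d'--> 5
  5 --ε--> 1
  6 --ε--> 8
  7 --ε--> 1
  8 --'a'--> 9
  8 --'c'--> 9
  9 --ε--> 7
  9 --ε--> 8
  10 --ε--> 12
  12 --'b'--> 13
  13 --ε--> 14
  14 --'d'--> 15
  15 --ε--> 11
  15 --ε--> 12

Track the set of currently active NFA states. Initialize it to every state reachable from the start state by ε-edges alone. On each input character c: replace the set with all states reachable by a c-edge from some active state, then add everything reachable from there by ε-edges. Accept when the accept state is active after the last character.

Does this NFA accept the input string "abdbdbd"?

initial (ε-close {0}): {0,2,6,8}
'a' @ 1: {1,7,8,9,10,12}
'b' @ 2: {13,14}
'd' @ 3: {11,12,15}  ✓accept
'b' @ 4: {13,14}
'd' @ 5: {11,12,15}  ✓accept
'b' @ 6: {13,14}
'd' @ 7: {11,12,15}  ✓accept
end set {11,12,15} — state 11 in

Answer: ACCEPT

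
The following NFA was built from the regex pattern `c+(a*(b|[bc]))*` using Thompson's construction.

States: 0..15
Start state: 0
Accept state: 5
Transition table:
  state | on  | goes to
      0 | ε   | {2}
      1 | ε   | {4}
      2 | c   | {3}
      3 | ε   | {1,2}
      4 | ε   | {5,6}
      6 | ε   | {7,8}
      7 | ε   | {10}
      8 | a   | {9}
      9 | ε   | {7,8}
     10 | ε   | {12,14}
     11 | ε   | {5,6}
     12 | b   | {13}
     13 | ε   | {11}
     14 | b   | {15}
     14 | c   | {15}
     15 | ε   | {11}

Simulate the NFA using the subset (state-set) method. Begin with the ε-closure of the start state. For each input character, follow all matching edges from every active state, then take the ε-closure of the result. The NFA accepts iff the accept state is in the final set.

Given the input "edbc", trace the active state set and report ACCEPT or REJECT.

Answer: REJECT

Trace:
S₀ = ε-closure({0}) = {0,2}
'e' @ 1: {}  — state set empty
rest 'dbc' ignored (set empty)
final: {}; accept 5 not in set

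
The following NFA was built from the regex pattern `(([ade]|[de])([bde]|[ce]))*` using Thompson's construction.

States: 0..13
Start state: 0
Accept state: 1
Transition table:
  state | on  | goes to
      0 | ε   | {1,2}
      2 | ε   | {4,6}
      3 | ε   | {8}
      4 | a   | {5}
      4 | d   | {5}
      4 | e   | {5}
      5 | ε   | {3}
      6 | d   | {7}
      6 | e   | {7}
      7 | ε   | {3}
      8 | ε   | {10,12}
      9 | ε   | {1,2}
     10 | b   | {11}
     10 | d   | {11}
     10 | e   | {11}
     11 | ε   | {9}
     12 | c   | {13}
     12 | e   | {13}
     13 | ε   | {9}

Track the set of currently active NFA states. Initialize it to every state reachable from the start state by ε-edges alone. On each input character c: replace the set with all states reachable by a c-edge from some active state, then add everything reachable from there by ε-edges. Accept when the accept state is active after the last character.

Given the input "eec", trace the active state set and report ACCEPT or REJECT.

initial (ε-close {0}): {0,1,2,4,6}
'e' @ 1: {3,5,7,8,10,12}
'e' @ 2: {1,2,4,6,9,11,13}  (accept∈set)
'c' @ 3: {}  — state set empty
final: {}; accept 1 not in set

Answer: REJECT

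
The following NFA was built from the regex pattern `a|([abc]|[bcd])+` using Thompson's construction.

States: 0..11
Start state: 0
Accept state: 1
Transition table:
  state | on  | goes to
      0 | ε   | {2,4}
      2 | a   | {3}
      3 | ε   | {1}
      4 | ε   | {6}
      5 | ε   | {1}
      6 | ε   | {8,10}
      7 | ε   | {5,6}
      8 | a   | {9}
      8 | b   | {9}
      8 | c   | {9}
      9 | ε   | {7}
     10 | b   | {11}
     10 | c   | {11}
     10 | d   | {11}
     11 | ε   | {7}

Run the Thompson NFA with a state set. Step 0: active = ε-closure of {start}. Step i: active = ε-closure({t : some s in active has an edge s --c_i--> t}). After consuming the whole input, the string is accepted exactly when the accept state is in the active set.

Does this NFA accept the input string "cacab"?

Answer: ACCEPT

Trace:
S₀ = ε-closure({0}) = {0,2,4,6,8,10}
'c' @ 1: {1,5,6,7,8,9,10,11}  (accept∈set)
'a' @ 2: {1,5,6,7,8,9,10}  (accept∈set)
'c' @ 3: {1,5,6,7,8,9,10,11}  (accept∈set)
'a' @ 4: {1,5,6,7,8,9,10}  (accept∈set)
'b' @ 5: {1,5,6,7,8,9,10,11}  (accept∈set)
final: {1,5,6,7,8,9,10,11}; accept 1 in set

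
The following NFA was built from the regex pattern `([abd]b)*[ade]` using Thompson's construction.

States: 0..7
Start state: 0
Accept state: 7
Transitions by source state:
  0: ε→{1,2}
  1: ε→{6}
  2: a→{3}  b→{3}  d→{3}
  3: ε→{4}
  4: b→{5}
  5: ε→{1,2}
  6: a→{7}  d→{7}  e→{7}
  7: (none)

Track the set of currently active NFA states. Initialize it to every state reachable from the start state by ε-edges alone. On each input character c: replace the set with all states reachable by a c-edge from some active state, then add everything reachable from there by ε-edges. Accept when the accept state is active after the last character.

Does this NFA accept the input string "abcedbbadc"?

Answer: REJECT

Steps:
initial (ε-close {0}): {0,1,2,6}
'a' @ 1: {3,4,7}  ✓accept
'b' @ 2: {1,2,5,6}
'c' @ 3: {}  — state set empty
rest 'edbbadc' ignored (set empty)
final: {}; accept 7 not in set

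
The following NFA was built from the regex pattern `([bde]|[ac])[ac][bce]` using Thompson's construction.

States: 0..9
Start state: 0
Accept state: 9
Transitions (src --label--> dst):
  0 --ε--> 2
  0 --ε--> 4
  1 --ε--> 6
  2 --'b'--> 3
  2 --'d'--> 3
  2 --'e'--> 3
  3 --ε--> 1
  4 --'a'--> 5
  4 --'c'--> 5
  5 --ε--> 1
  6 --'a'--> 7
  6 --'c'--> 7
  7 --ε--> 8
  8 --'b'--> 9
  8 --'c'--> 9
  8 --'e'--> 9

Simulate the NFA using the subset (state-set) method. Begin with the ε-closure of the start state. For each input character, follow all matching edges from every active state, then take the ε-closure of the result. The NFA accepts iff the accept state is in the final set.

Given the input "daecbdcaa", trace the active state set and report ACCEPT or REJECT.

S₀ = ε-closure({0}) = {0,2,4}
'd' @ 1: {1,3,6}
'a' @ 2: {7,8}
'e' @ 3: {9}  ✓accept
'c' @ 4: {}  — state set empty
rest 'bdcaa' ignored (set empty)
after full input: {}  (accept=9 not in)

Answer: REJECT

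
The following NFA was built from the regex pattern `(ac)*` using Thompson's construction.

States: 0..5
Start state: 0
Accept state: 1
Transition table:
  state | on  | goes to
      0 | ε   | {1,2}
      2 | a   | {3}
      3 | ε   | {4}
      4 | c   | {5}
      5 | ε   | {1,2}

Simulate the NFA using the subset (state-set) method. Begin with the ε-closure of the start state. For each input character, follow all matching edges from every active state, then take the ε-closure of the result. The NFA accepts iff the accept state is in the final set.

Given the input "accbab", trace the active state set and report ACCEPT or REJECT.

initial (ε-close {0}): {0,1,2}
'a' @ 1: {3,4}
'c' @ 2: {1,2,5}  [accepting]
'c' @ 3: {}  — no active states
rest 'bab' ignored (set empty)
end set {} — state 1 not in

Answer: REJECT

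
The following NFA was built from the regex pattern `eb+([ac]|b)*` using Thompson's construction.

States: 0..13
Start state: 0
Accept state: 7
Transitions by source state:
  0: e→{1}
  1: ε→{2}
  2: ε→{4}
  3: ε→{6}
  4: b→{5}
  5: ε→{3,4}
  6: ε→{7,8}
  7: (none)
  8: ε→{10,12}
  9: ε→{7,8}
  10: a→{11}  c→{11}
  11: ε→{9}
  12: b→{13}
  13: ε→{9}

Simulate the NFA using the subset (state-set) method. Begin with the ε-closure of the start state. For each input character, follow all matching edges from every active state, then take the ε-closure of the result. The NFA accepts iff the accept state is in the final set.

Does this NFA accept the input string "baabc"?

Answer: REJECT

Steps:
S₀ = ε-closure({0}) = {0}
'b' @ 1: {}  — dead — no transitions
rest 'aabc' ignored (set empty)
final: {}; accept 7 not in set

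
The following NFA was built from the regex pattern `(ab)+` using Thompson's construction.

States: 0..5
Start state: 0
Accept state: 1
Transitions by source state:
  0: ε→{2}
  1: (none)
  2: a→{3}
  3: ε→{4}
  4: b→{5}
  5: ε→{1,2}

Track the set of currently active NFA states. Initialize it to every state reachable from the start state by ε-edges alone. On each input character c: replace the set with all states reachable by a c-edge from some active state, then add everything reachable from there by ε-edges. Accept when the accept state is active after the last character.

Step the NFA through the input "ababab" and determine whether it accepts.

initial (ε-close {0}): {0,2}
'a' @ 1: {3,4}
'b' @ 2: {1,2,5}  [accepting]
'a' @ 3: {3,4}
'b' @ 4: {1,2,5}  [accepting]
'a' @ 5: {3,4}
'b' @ 6: {1,2,5}  [accepting]
end set {1,2,5} — state 1 in

Answer: ACCEPT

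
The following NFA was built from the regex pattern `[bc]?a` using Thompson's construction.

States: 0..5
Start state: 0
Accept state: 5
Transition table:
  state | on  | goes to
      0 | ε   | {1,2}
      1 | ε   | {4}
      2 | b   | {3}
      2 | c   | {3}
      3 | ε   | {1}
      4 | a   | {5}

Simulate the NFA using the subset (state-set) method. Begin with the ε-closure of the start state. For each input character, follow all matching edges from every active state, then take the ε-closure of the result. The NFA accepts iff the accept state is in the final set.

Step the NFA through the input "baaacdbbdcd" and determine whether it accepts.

initial (ε-close {0}): {0,1,2,4}
'b' @ 1: {1,3,4}
'a' @ 2: {5}  [accepting]
'a' @ 3: {}  — no active states
rest 'acdbbdcd' ignored (set empty)
final: {}; accept 5 not in set

Answer: REJECT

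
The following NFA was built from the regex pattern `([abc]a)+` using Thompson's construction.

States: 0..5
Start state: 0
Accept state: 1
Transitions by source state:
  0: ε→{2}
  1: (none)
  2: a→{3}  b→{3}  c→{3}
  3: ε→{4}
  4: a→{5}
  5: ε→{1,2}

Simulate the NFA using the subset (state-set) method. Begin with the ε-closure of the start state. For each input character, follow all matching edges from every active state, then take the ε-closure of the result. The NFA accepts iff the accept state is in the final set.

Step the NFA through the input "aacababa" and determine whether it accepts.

Answer: ACCEPT

Steps:
start: ε-closure({0}) = {0,2}
'a' @ 1: {3,4}
'a' @ 2: {1,2,5}  ✓accept
'c' @ 3: {3,4}
'a' @ 4: {1,2,5}  ✓accept
'b' @ 5: {3,4}
'a' @ 6: {1,2,5}  ✓accept
'b' @ 7: {3,4}
'a' @ 8: {1,2,5}  ✓accept
end set {1,2,5} — state 1 in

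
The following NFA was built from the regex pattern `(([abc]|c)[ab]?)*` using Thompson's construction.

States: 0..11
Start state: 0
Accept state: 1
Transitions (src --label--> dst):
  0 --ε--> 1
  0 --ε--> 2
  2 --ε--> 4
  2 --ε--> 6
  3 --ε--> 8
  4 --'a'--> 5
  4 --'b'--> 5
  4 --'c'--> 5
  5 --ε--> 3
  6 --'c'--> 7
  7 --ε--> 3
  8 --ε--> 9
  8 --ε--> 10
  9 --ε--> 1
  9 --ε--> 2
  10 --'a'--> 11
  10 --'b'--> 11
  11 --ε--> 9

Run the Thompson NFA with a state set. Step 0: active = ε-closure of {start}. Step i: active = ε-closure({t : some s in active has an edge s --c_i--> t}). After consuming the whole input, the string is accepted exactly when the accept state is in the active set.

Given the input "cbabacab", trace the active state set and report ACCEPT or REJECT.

initial (ε-close {0}): {0,1,2,4,6}
'c' @ 1: {1,2,3,4,5,6,7,8,9,10}  ✓accept
'b' @ 2: {1,2,3,4,5,6,8,9,10,11}  ✓accept
'a' @ 3: {1,2,3,4,5,6,8,9,10,11}  ✓accept
'b' @ 4: {1,2,3,4,5,6,8,9,10,11}  ✓accept
'a' @ 5: {1,2,3,4,5,6,8,9,10,11}  ✓accept
'c' @ 6: {1,2,3,4,5,6,7,8,9,10}  ✓accept
'a' @ 7: {1,2,3,4,5,6,8,9,10,11}  ✓accept
'b' @ 8: {1,2,3,4,5,6,8,9,10,11}  ✓accept
end set {1,2,3,4,5,6,8,9,10,11} — state 1 in

Answer: ACCEPT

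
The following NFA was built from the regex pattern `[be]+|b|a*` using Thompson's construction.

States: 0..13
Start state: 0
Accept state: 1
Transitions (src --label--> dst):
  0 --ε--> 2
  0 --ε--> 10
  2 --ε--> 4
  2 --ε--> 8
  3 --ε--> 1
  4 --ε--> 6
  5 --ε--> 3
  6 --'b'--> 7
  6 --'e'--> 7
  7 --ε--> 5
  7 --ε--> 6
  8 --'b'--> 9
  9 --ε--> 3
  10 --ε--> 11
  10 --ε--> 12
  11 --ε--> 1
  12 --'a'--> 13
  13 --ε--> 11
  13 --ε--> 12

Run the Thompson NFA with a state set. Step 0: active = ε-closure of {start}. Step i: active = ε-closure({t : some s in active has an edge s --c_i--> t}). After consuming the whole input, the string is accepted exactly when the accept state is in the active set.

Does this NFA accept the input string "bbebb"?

S₀ = ε-closure({0}) = {0,1,2,4,6,8,10,11,12}
'b' @ 1: {1,3,5,6,7,9}  [accepting]
'b' @ 2: {1,3,5,6,7}  [accepting]
'e' @ 3: {1,3,5,6,7}  [accepting]
'b' @ 4: {1,3,5,6,7}  [accepting]
'b' @ 5: {1,3,5,6,7}  [accepting]
final: {1,3,5,6,7}; accept 1 in set

Answer: ACCEPT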